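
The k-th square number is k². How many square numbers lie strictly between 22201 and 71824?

The n-th square number is n².
Smallest index with value > 22201: n = 150 (giving 22500).
Largest index with value < 71824: n = 267 (giving 71289).
Indices 150 through 267: 118 terms.

118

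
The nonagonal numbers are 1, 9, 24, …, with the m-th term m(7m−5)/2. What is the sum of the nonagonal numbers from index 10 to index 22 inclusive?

11765

Σ i(7i−5)/2 = (7Σi² − 5Σi) / 2 over i = 10..22.
Σi = 253 − 45 = 208 and Σi² = 3795 − 285 = 3510.
(7·3510 − 5·208) / 2 = 23530/2 = 11765.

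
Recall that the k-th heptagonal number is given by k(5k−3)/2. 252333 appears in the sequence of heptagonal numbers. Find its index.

Set n(5n−3)/2 = 252333, giving 5n² − 3n − 504666 = 0.
The discriminant is 9 + 40·252333 = 10093329, and √10093329 = 3177.
So n = (3 + 3177) / 10 = 3180/10 = 318.

318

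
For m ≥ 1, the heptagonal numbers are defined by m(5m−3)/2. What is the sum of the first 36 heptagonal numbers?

39516

Σ i(5i−3)/2 = (5Σi² − 3Σi) / 2 over i = 1..36.
Σi = 666 and Σi² = 16206.
(5·16206 − 3·666) / 2 = 79032/2 = 39516.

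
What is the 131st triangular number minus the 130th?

Consecutive triangular numbers differ by n: T_{131} − T_{130} = 131.

131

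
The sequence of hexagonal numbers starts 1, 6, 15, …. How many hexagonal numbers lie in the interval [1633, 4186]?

18

The n-th hexagonal number is n(2n−1).
Smallest index with value ≥ 1633: n = 29 (giving 1653).
Largest index with value ≤ 4186: n = 46 (giving 4186).
Indices 29 through 46: 18 terms.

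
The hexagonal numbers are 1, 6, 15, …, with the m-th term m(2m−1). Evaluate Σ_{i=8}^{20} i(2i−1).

Σ i(2i−1) = 2Σi² − Σi over i = 8..20.
Σi = 210 − 28 = 182 and Σi² = 2870 − 140 = 2730.
2·2730 − 1·182 = 5278.

5278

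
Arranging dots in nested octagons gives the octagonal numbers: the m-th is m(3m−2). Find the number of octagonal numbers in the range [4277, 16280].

36

The n-th octagonal number is n(3n−2).
Smallest index with value ≥ 4277: n = 39 (giving 4485).
Largest index with value ≤ 16280: n = 74 (giving 16280).
Indices 39 through 74: 36 terms.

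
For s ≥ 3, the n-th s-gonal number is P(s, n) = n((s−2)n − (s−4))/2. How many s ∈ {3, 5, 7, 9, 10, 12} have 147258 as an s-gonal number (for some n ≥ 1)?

s = 3: P(3, 542) = 147153 and P(3, 543) = 147696; 147258 is not s-gonal.
s = 5: P(5, 313) = 146797 and P(5, 314) = 147737; 147258 is not s-gonal.
s = 7: P(7, 243) = 147258. ✓
s = 9: P(9, 205) = 146575 and P(9, 206) = 148011; 147258 is not s-gonal.
s = 10: P(10, 192) = 146880 and P(10, 193) = 148417; 147258 is not s-gonal.
s = 12: P(12, 172) = 147232 and P(12, 173) = 148953; 147258 is not s-gonal.
Hits: s ∈ {7} → 1.

1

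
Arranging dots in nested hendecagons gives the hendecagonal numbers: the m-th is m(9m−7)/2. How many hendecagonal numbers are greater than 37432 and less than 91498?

51

The n-th hendecagonal number is n(9n−7)/2.
Smallest index with value > 37432: n = 92 (giving 37766).
Largest index with value < 91498: n = 142 (giving 90241).
Indices 92 through 142: 51 terms.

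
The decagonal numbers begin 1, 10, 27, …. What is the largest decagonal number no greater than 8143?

Solve n(4n−3) ≤ 8143 for integer n.
n = 45 gives 7965 ≤ 8143, while n = 46 gives 8326 > 8143; so the answer is 7965.

7965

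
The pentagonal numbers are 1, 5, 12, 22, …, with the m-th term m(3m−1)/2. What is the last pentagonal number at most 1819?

Solve n(3n−1)/2 ≤ 1819 for integer n.
n = 34 gives 1717 ≤ 1819, while n = 35 gives 1820 > 1819; so the answer is 1717.

1717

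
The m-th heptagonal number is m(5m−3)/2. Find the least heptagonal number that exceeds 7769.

Solve n(5n−3)/2 > 7769 for integer n.
The largest n with value ≤ 7769 is 56 (since 7756 ≤ 7769 < 8037), so the first above is n = 57, value 8037.

8037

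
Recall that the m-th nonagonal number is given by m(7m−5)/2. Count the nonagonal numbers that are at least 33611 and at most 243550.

The n-th nonagonal number is n(7n−5)/2.
Smallest index with value ≥ 33611: n = 99 (giving 34056).
Largest index with value ≤ 243550: n = 264 (giving 243276).
Indices 99 through 264: 166 terms.

166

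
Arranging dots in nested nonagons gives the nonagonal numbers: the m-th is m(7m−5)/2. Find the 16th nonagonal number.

The 16th nonagonal number is n(7n−5)/2 with n = 16.
16·(7·16 − 5)/2 = 16·107/2 = 856.

856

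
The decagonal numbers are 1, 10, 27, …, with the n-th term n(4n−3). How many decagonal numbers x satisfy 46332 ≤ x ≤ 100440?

The n-th decagonal number is n(4n−3).
Smallest index with value ≥ 46332: n = 108 (giving 46332).
Largest index with value ≤ 100440: n = 158 (giving 99382).
Indices 108 through 158: 51 terms.

51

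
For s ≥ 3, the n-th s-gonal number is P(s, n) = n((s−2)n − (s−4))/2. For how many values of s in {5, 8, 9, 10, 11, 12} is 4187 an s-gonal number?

1

s = 5: P(5, 53) = 4187. ✓
s = 8: P(8, 37) = 4033 and P(8, 38) = 4256; 4187 is not s-gonal.
s = 9: P(9, 34) = 3961 and P(9, 35) = 4200; 4187 is not s-gonal.
s = 10: P(10, 32) = 4000 and P(10, 33) = 4257; 4187 is not s-gonal.
s = 11: P(11, 30) = 3945 and P(11, 31) = 4216; 4187 is not s-gonal.
s = 12: P(12, 29) = 4089 and P(12, 30) = 4380; 4187 is not s-gonal.
Hits: s ∈ {5} → 1.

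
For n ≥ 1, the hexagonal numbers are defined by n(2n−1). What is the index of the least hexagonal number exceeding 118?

8

Solve n(2n−1) > 118 for integer n.
The largest n with value ≤ 118 is 7 (since 91 ≤ 118 < 120), so the first above is n = 8, value 120.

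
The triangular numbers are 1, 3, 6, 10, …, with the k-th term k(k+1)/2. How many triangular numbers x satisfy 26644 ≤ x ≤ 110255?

The n-th triangular number is n(n+1)/2.
Smallest index with value ≥ 26644: n = 231 (giving 26796).
Largest index with value ≤ 110255: n = 469 (giving 110215).
Indices 231 through 469: 239 terms.

239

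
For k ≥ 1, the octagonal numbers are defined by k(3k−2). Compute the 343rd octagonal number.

The 343rd octagonal number is n(3n−2) with n = 343.
343·(3·343 − 2) = 343·1027 = 352261.

352261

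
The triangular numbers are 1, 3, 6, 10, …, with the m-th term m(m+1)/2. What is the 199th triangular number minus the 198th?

Consecutive triangular numbers differ by n: T_{199} − T_{198} = 199.

199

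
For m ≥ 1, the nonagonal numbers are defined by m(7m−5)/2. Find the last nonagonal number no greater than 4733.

Solve n(7n−5)/2 ≤ 4733 for integer n.
n = 37 gives 4699 ≤ 4733, while n = 38 gives 4959 > 4733; so the answer is 4699.

4699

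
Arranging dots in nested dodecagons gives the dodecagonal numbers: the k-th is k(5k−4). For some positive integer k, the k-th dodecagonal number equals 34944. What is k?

84

Set n(5n−4) = 34944, giving 5n² − 4n − 34944 = 0.
So n = (4 + 836) / 10 = 840/10 = 84.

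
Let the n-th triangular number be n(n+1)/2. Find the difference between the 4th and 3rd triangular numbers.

Consecutive triangular numbers differ by n: T_{4} − T_{3} = 4.

4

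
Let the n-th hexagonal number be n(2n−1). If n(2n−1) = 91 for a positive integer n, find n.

7

Set n(2n−1) = 91, giving 2n² − n − 91 = 0.
The discriminant is 1 + 8·91 = 729, and √729 = 27.
So n = (1 + 27) / 4 = 28/4 = 7.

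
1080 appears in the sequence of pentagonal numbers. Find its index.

Set n(3n−1)/2 = 1080, giving 3n² − n − 2160 = 0.
The discriminant is 1 + 24·1080 = 25921, and √25921 = 161.
So n = (1 + 161) / 6 = 162/6 = 27.
Check: 27·(3·27 − 1)/2 = 1080. ✓

27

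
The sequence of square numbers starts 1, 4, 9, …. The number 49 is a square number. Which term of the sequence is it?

We need n² = 49, so n = √49 = 7.
Check: 7² = 49. ✓

7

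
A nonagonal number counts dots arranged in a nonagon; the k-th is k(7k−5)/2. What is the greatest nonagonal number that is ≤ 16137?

16014

Solve n(7n−5)/2 ≤ 16137 for integer n.
n = 68 gives 16014 ≤ 16137, while n = 69 gives 16491 > 16137; so the answer is 16014.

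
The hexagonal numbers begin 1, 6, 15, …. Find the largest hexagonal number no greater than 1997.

1891

Solve n(2n−1) ≤ 1997 for integer n.
n = 31 gives 1891 ≤ 1997, while n = 32 gives 2016 > 1997; so the answer is 1891.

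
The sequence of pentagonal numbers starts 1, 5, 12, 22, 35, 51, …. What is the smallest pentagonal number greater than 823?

852

Solve n(3n−1)/2 > 823 for integer n.
The largest n with value ≤ 823 is 23 (since 782 ≤ 823 < 852), so the first above is n = 24, value 852.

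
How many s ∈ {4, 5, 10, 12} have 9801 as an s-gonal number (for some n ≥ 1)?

2

s = 4: P(4, 99) = 9801. ✓
s = 5: P(5, 81) = 9801. ✓
s = 10: P(10, 49) = 9457 and P(10, 50) = 9850; 9801 is not s-gonal.
s = 12: P(12, 44) = 9504 and P(12, 45) = 9945; 9801 is not s-gonal.
Hits: s ∈ {4, 5} → 2.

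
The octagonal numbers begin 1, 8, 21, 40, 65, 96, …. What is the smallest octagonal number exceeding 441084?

441600

Solve n(3n−2) > 441084 for integer n.
The largest n with value ≤ 441084 is 383 (since 439301 ≤ 441084 < 441600), so the first above is n = 384, value 441600.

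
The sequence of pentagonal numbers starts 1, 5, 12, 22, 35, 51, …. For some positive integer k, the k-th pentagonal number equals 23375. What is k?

Set n(3n−1)/2 = 23375, giving 3n² − n − 46750 = 0.
So n = (1 + 749) / 6 = 750/6 = 125.

125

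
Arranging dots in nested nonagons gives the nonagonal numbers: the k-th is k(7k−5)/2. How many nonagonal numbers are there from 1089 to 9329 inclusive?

34

The n-th nonagonal number is n(7n−5)/2.
Smallest index with value ≥ 1089: n = 18 (giving 1089).
Largest index with value ≤ 9329: n = 51 (giving 8976).
Indices 18 through 51: 34 terms.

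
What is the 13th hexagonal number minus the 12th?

Consecutive hexagonal numbers differ by 4n − 3: here 4·13 − 3 = 49.

49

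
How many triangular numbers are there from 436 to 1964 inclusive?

The n-th triangular number is n(n+1)/2.
Smallest index with value ≥ 436: n = 30 (giving 465).
Largest index with value ≤ 1964: n = 62 (giving 1953).
Indices 30 through 62: 33 terms.

33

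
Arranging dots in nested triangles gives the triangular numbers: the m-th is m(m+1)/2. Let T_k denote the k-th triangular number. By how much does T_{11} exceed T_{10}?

11

Consecutive triangular numbers differ by n: T_{11} − T_{10} = 11.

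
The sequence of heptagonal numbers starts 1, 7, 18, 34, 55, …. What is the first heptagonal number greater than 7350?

Solve n(5n−3)/2 > 7350 for integer n.
The largest n with value ≤ 7350 is 54 (since 7209 ≤ 7350 < 7480), so the first above is n = 55, value 7480.

7480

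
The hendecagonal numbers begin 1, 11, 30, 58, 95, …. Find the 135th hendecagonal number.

The 135th hendecagonal number is n(9n−7)/2 with n = 135.
135·(9·135 − 7)/2 = 135·1208/2 = 135·604 = 81540.

81540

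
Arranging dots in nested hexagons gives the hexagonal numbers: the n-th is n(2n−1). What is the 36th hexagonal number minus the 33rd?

411

36·(2·36 − 1) = 2556 and 33·(2·33 − 1) = 2145.
Difference: 2556 − 2145 = 411.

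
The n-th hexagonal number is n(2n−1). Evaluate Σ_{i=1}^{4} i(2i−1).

50

Σ i(2i−1) = 2Σi² − Σi over i = 1..4.
Σi = 10 and Σi² = 30.
2·30 − 1·10 = 50.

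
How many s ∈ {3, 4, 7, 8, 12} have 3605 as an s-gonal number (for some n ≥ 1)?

1

s = 3: P(3, 84) = 3570 and P(3, 85) = 3655; 3605 is not s-gonal.
s = 4: P(4, 60) = 3600 and P(4, 61) = 3721; 3605 is not s-gonal.
s = 7: P(7, 38) = 3553 and P(7, 39) = 3744; 3605 is not s-gonal.
s = 8: P(8, 35) = 3605. ✓
s = 12: P(12, 27) = 3537 and P(12, 28) = 3808; 3605 is not s-gonal.
Hits: s ∈ {8} → 1.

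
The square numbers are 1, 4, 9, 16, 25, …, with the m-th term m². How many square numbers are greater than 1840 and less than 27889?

The n-th square number is n².
Smallest index with value > 1840: n = 43 (giving 1849).
Largest index with value < 27889: n = 166 (giving 27556).
Indices 43 through 166: 124 terms.

124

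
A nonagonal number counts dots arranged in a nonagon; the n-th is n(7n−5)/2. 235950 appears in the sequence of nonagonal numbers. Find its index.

Set n(7n−5)/2 = 235950, giving 7n² − 5n − 471900 = 0.
The discriminant is 25 + 56·235950 = 13213225, and √13213225 = 3635.
So n = (5 + 3635) / 14 = 3640/14 = 260.

260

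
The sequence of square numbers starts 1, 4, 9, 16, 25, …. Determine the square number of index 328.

107584

The 328th square number is n² with n = 328.
328² = 107584.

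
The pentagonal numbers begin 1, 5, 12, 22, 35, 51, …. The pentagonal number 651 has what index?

Set n(3n−1)/2 = 651, giving 3n² − n − 1302 = 0.
The discriminant is 1 + 24·651 = 15625, and √15625 = 125.
So n = (1 + 125) / 6 = 126/6 = 21.
Check: 21·(3·21 − 1)/2 = 651. ✓

21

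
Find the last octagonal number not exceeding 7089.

Solve n(3n−2) ≤ 7089 for integer n.
n = 48 gives 6816 ≤ 7089, while n = 49 gives 7105 > 7089; so the answer is 6816.

6816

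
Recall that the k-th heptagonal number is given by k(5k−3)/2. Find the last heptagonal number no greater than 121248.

120670

Solve n(5n−3)/2 ≤ 121248 for integer n.
n = 220 gives 120670 ≤ 121248, while n = 221 gives 121771 > 121248; so the answer is 120670.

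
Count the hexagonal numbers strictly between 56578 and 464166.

The n-th hexagonal number is n(2n−1).
Smallest index with value > 56578: n = 169 (giving 56953).
Largest index with value < 464166: n = 481 (giving 462241).
Indices 169 through 481: 313 terms.

313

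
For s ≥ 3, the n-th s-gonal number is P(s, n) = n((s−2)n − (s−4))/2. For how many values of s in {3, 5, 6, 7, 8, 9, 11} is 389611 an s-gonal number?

1

s = 3: P(3, 882) = 389403 and P(3, 883) = 390286; 389611 is not s-gonal.
s = 5: P(5, 509) = 388367 and P(5, 510) = 389895; 389611 is not s-gonal.
s = 6: P(6, 441) = 388521 and P(6, 442) = 390286; 389611 is not s-gonal.
s = 7: P(7, 395) = 389470 and P(7, 396) = 391446; 389611 is not s-gonal.
s = 8: P(8, 360) = 388080 and P(8, 361) = 390241; 389611 is not s-gonal.
s = 9: P(9, 334) = 389611. ✓
s = 11: P(11, 294) = 387933 and P(11, 295) = 390580; 389611 is not s-gonal.
Hits: s ∈ {9} → 1.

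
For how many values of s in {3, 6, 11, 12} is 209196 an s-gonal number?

s = 3: P(3, 646) = 208981 and P(3, 647) = 209628; 209196 is not s-gonal.
s = 6: P(6, 323) = 208335 and P(6, 324) = 209628; 209196 is not s-gonal.
s = 11: P(11, 216) = 209196. ✓
s = 12: P(12, 204) = 207264 and P(12, 205) = 209305; 209196 is not s-gonal.
Hits: s ∈ {11} → 1.

1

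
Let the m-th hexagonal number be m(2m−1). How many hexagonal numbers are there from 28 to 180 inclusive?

The n-th hexagonal number is n(2n−1).
Smallest index with value ≥ 28: n = 4 (giving 28).
Largest index with value ≤ 180: n = 9 (giving 153).
Indices 4 through 9: 6 terms.

6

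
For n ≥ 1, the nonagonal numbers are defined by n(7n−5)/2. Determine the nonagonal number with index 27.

2484

27·(7·27 − 5)/2 = 27·184/2 = 27·92 = 2484.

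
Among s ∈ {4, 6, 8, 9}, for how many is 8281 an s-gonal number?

2

s = 4: P(4, 91) = 8281. ✓
s = 6: P(6, 64) = 8128 and P(6, 65) = 8385; 8281 is not s-gonal.
s = 8: P(8, 52) = 8008 and P(8, 53) = 8321; 8281 is not s-gonal.
s = 9: P(9, 49) = 8281. ✓
Hits: s ∈ {4, 9} → 2.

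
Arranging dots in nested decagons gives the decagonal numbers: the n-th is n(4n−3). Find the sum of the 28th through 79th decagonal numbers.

Σ i(4i−3) = 4Σi² − 3Σi over i = 28..79.
Σi = 3160 − 378 = 2782 and Σi² = 167480 − 6930 = 160550.
4·160550 − 3·2782 = 633854.

633854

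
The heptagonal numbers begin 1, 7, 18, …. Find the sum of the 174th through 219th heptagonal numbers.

Σ i(5i−3)/2 = (5Σi² − 3Σi) / 2 over i = 174..219.
Σi = 24090 − 15051 = 9039 and Σi² = 3525170 − 1740899 = 1784271.
(5·1784271 − 3·9039) / 2 = 8894238/2 = 4447119.

4447119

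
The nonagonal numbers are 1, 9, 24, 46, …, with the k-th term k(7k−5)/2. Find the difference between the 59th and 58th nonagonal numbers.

407

Consecutive nonagonal numbers differ by 7n − 6: here 7·59 − 6 = 407.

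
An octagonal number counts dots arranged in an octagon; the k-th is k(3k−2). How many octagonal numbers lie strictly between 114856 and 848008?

335

The n-th octagonal number is n(3n−2).
Smallest index with value > 114856: n = 197 (giving 116033).
Largest index with value < 848008: n = 531 (giving 844821).
Indices 197 through 531: 335 terms.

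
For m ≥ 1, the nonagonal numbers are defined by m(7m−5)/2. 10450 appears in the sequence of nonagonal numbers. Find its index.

Set n(7n−5)/2 = 10450, giving 7n² − 5n − 20900 = 0.
So n = (5 + 765) / 14 = 770/14 = 55.

55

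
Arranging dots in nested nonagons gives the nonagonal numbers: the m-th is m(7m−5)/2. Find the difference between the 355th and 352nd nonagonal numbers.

355·(7·355 − 5)/2 = 440200 and 352·(7·352 − 5)/2 = 432784.
Difference: 440200 − 432784 = 7416.

7416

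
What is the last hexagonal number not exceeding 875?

Solve n(2n−1) ≤ 875 for integer n.
n = 21 gives 861 ≤ 875, while n = 22 gives 946 > 875; so the answer is 861.

861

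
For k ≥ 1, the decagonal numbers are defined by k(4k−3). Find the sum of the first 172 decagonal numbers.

6799246

Σ i(4i−3) = 4Σi² − 3Σi over i = 1..172.
Σi = 14878 and Σi² = 1710970.
4·1710970 − 3·14878 = 6799246.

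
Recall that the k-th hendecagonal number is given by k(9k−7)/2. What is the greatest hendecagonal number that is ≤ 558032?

556336

Solve n(9n−7)/2 ≤ 558032 for integer n.
n = 352 gives 556336 ≤ 558032, while n = 353 gives 559505 > 558032; so the answer is 556336.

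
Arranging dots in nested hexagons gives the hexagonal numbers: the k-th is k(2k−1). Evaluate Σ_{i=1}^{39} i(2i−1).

Σ i(2i−1) = 2Σi² − Σi over i = 1..39.
Σi = 780 and Σi² = 20540.
2·20540 − 1·780 = 40300.

40300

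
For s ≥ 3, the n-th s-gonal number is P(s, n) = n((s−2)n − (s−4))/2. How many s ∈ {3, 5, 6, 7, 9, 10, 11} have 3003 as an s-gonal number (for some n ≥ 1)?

s = 3: P(3, 77) = 3003. ✓
s = 5: P(5, 44) = 2882 and P(5, 45) = 3015; 3003 is not s-gonal.
s = 6: P(6, 39) = 3003. ✓
s = 7: P(7, 34) = 2839 and P(7, 35) = 3010; 3003 is not s-gonal.
s = 9: P(9, 29) = 2871 and P(9, 30) = 3075; 3003 is not s-gonal.
s = 10: P(10, 27) = 2835 and P(10, 28) = 3052; 3003 is not s-gonal.
s = 11: P(11, 26) = 2951 and P(11, 27) = 3186; 3003 is not s-gonal.
Hits: s ∈ {3, 6} → 2.

2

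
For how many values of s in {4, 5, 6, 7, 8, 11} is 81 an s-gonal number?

2

s = 4: P(4, 9) = 81. ✓
s = 5: P(5, 7) = 70 and P(5, 8) = 92; 81 is not s-gonal.
s = 6: P(6, 6) = 66 and P(6, 7) = 91; 81 is not s-gonal.
s = 7: P(7, 6) = 81. ✓
s = 8: P(8, 5) = 65 and P(8, 6) = 96; 81 is not s-gonal.
s = 11: P(11, 4) = 58 and P(11, 5) = 95; 81 is not s-gonal.
Hits: s ∈ {4, 7} → 2.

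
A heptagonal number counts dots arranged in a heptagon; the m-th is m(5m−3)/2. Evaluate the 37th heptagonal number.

The 37th heptagonal number is n(5n−3)/2 with n = 37.
37·(5·37 − 3)/2 = 37·182/2 = 37·91 = 3367.

3367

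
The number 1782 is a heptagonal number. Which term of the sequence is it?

27

Set n(5n−3)/2 = 1782, giving 5n² − 3n − 3564 = 0.
So n = (3 + 267) / 10 = 270/10 = 27.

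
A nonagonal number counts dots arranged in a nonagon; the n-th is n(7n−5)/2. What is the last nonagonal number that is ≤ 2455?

Solve n(7n−5)/2 ≤ 2455 for integer n.
n = 26 gives 2301 ≤ 2455, while n = 27 gives 2484 > 2455; so the answer is 2301.

2301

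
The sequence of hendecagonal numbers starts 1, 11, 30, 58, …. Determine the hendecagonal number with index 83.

30710

The 83rd hendecagonal number is n(9n−7)/2 with n = 83.
83·(9·83 − 7)/2 = 83·740/2 = 83·370 = 30710.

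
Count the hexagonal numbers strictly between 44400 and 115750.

91

The n-th hexagonal number is n(2n−1).
Smallest index with value > 44400: n = 150 (giving 44850).
Largest index with value < 115750: n = 240 (giving 114960).
Indices 150 through 240: 91 terms.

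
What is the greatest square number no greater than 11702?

11664

Solve n² ≤ 11702 for integer n.
n = 108 gives 11664 ≤ 11702, while n = 109 gives 11881 > 11702; so the answer is 11664.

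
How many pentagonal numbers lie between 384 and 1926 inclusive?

The n-th pentagonal number is n(3n−1)/2.
Smallest index with value ≥ 384: n = 17 (giving 425).
Largest index with value ≤ 1926: n = 36 (giving 1926).
Indices 17 through 36: 20 terms.

20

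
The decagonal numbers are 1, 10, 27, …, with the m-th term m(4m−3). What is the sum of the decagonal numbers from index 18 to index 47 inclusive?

132815

Σ i(4i−3) = 4Σi² − 3Σi over i = 18..47.
Σi = 1128 − 153 = 975 and Σi² = 35720 − 1785 = 33935.
4·33935 − 3·975 = 132815.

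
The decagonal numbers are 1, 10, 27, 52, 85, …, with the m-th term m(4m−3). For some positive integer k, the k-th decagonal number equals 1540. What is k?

Set n(4n−3) = 1540, giving 4n² − 3n − 1540 = 0.
The discriminant is 9 + 16·1540 = 24649, and √24649 = 157.
So n = (3 + 157) / 8 = 160/8 = 20.
Check: 20·(4·20 − 3) = 1540. ✓

20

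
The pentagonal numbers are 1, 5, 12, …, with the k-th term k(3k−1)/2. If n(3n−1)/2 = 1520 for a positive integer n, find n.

32

Set n(3n−1)/2 = 1520, giving 3n² − n − 3040 = 0.
The discriminant is 1 + 24·1520 = 36481, and √36481 = 191.
So n = (1 + 191) / 6 = 192/6 = 32.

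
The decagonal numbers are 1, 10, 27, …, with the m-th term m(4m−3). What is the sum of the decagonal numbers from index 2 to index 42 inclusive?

99630

Σ i(4i−3) = 4Σi² − 3Σi over i = 2..42.
Σi = 903 − 1 = 902 and Σi² = 25585 − 1 = 25584.
4·25584 − 3·902 = 99630.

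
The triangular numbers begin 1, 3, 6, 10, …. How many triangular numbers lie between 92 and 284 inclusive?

The n-th triangular number is n(n+1)/2.
Smallest index with value ≥ 92: n = 14 (giving 105).
Largest index with value ≤ 284: n = 23 (giving 276).
Indices 14 through 23: 10 terms.

10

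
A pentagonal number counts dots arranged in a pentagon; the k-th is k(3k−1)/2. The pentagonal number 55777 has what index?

Set n(3n−1)/2 = 55777, giving 3n² − n − 111554 = 0.
So n = (1 + 1157) / 6 = 1158/6 = 193.

193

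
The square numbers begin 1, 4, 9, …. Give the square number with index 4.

16

The 4th square number is n² with n = 4.
4² = 16.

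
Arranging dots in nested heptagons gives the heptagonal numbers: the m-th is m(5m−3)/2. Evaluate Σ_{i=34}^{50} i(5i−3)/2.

Σ i(5i−3)/2 = (5Σi² − 3Σi) / 2 over i = 34..50.
Σi = 1275 − 561 = 714 and Σi² = 42925 − 12529 = 30396.
(5·30396 − 3·714) / 2 = 149838/2 = 74919.

74919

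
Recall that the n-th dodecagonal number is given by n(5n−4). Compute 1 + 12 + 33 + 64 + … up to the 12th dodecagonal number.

2938

Σ i(5i−4) = 5Σi² − 4Σi over i = 1..12.
Σi = 78 and Σi² = 650.
5·650 − 4·78 = 2938.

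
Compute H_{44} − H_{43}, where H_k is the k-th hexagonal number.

Consecutive hexagonal numbers differ by 4n − 3: here 4·44 − 3 = 173.

173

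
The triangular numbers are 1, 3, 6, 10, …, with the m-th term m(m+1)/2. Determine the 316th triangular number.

The 316th triangular number is n(n+1)/2 with n = 316.
316·317/2 = 100172/2 = 50086.

50086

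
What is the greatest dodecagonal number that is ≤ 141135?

140448

Solve n(5n−4) ≤ 141135 for integer n.
n = 168 gives 140448 ≤ 141135, while n = 169 gives 142129 > 141135; so the answer is 140448.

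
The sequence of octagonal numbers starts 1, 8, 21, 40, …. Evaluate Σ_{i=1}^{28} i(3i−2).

22330

Σ i(3i−2) = 3Σi² − 2Σi over i = 1..28.
Σi = 406 and Σi² = 7714.
3·7714 − 2·406 = 22330.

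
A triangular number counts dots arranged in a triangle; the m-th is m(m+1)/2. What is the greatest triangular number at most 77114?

77028

Solve n(n+1)/2 ≤ 77114 for integer n.
n = 392 gives 77028 ≤ 77114, while n = 393 gives 77421 > 77114; so the answer is 77028.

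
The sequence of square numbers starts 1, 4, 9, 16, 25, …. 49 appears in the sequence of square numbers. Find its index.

7

We need n² = 49, so n = √49 = 7.
Check: 7² = 49. ✓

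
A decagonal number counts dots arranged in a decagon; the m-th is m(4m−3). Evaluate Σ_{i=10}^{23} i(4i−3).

15463

Σ i(4i−3) = 4Σi² − 3Σi over i = 10..23.
Σi = 276 − 45 = 231 and Σi² = 4324 − 285 = 4039.
4·4039 − 3·231 = 15463.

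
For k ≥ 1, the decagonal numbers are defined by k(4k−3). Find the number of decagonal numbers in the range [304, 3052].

19

The n-th decagonal number is n(4n−3).
Smallest index with value ≥ 304: n = 10 (giving 370).
Largest index with value ≤ 3052: n = 28 (giving 3052).
Indices 10 through 28: 19 terms.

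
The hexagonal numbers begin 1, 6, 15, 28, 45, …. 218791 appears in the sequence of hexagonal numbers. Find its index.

331

Set n(2n−1) = 218791, giving 2n² − n − 218791 = 0.
So n = (1 + 1323) / 4 = 1324/4 = 331.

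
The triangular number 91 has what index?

Set n(n+1)/2 = 91, giving n² + n − 182 = 0.
So n = (-1 + 27) / 2 = 26/2 = 13.
Check: 13·14/2 = 91. ✓

13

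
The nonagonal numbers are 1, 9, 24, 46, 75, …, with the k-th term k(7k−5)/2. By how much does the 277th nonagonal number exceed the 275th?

3859

277·(7·277 − 5)/2 = 267859 and 275·(7·275 − 5)/2 = 264000.
Difference: 267859 − 264000 = 3859.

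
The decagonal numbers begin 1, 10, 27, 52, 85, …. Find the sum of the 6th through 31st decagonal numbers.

40001

Σ i(4i−3) = 4Σi² − 3Σi over i = 6..31.
Σi = 496 − 15 = 481 and Σi² = 10416 − 55 = 10361.
4·10361 − 3·481 = 40001.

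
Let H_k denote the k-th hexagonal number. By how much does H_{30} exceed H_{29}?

Consecutive hexagonal numbers differ by 4n − 3: here 4·30 − 3 = 117.

117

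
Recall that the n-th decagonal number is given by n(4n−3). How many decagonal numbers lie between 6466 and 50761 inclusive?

The n-th decagonal number is n(4n−3).
Smallest index with value ≥ 6466: n = 41 (giving 6601).
Largest index with value ≤ 50761: n = 113 (giving 50737).
Indices 41 through 113: 73 terms.

73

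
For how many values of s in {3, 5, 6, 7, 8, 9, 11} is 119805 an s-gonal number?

2

s = 3: P(3, 489) = 119805. ✓
s = 5: P(5, 282) = 119145 and P(5, 283) = 119992; 119805 is not s-gonal.
s = 6: P(6, 245) = 119805. ✓
s = 7: P(7, 219) = 119574 and P(7, 220) = 120670; 119805 is not s-gonal.
s = 8: P(8, 200) = 119600 and P(8, 201) = 120801; 119805 is not s-gonal.
s = 9: P(9, 185) = 119325 and P(9, 186) = 120621; 119805 is not s-gonal.
s = 11: P(11, 163) = 118990 and P(11, 164) = 120458; 119805 is not s-gonal.
Hits: s ∈ {3, 6} → 2.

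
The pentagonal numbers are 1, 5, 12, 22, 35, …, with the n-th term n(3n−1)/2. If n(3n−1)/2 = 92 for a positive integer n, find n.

Set n(3n−1)/2 = 92, giving 3n² − n − 184 = 0.
So n = (1 + 47) / 6 = 48/6 = 8.

8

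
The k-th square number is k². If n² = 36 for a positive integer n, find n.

6

We need n² = 36, so n = √36 = 6.
Check: 6² = 36. ✓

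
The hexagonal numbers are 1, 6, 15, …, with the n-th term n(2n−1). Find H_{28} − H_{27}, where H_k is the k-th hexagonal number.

109

Consecutive hexagonal numbers differ by 4n − 3: here 4·28 − 3 = 109.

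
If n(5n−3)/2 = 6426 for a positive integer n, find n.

Set n(5n−3)/2 = 6426, giving 5n² − 3n − 12852 = 0.
So n = (3 + 507) / 10 = 510/10 = 51.

51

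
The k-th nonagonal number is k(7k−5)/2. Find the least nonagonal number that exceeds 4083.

Solve n(7n−5)/2 > 4083 for integer n.
The largest n with value ≤ 4083 is 34 (since 3961 ≤ 4083 < 4200), so the first above is n = 35, value 4200.

4200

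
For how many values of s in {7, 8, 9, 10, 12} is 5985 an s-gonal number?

s = 7: P(7, 49) = 5929 and P(7, 50) = 6175; 5985 is not s-gonal.
s = 8: P(8, 45) = 5985. ✓
s = 9: P(9, 41) = 5781 and P(9, 42) = 6069; 5985 is not s-gonal.
s = 10: P(10, 39) = 5967 and P(10, 40) = 6280; 5985 is not s-gonal.
s = 12: P(12, 35) = 5985. ✓
Hits: s ∈ {8, 12} → 2.

2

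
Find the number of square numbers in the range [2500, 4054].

14

The n-th square number is n².
Smallest index with value ≥ 2500: n = 50 (giving 2500).
Largest index with value ≤ 4054: n = 63 (giving 3969).
Indices 50 through 63: 14 terms.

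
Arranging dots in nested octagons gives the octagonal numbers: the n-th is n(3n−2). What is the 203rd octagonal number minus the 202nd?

Consecutive octagonal numbers differ by 6n − 5: here 6·203 − 5 = 1213.

1213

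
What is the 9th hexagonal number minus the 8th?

33

Consecutive hexagonal numbers differ by 4n − 3: here 4·9 − 3 = 33.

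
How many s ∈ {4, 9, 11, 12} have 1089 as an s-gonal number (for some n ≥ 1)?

2

s = 4: P(4, 33) = 1089. ✓
s = 9: P(9, 18) = 1089. ✓
s = 11: P(11, 15) = 960 and P(11, 16) = 1096; 1089 is not s-gonal.
s = 12: P(12, 15) = 1065 and P(12, 16) = 1216; 1089 is not s-gonal.
Hits: s ∈ {4, 9} → 2.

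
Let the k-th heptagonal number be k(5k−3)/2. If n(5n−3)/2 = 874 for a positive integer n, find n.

19

Set n(5n−3)/2 = 874, giving 5n² − 3n − 1748 = 0.
The discriminant is 9 + 40·874 = 34969, and √34969 = 187.
So n = (3 + 187) / 10 = 190/10 = 19.
Check: 19·(5·19 − 3)/2 = 874. ✓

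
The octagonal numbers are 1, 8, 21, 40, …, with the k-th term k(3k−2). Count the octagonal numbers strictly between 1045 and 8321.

33

The n-th octagonal number is n(3n−2).
Smallest index with value > 1045: n = 20 (giving 1160).
Largest index with value < 8321: n = 52 (giving 8008).
Indices 20 through 52: 33 terms.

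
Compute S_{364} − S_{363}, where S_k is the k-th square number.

n² − (n−1)² = 2n − 1, so 364² − 363² = 2·364 − 1 = 727.

727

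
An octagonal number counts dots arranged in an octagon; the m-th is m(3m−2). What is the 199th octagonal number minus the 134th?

64805

199·(3·199 − 2) = 118405 and 134·(3·134 − 2) = 53600.
Difference: 118405 − 53600 = 64805.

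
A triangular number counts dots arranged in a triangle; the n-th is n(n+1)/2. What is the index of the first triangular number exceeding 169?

Solve n(n+1)/2 > 169 for integer n.
The largest n with value ≤ 169 is 17 (since 153 ≤ 169 < 171), so the first above is n = 18, value 171.

18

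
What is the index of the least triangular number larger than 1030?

45

Solve n(n+1)/2 > 1030 for integer n.
The largest n with value ≤ 1030 is 44 (since 990 ≤ 1030 < 1035), so the first above is n = 45, value 1035.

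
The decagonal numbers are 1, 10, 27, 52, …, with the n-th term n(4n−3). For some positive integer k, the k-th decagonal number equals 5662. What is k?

Set n(4n−3) = 5662, giving 4n² − 3n − 5662 = 0.
The discriminant is 9 + 16·5662 = 90601, and √90601 = 301.
So n = (3 + 301) / 8 = 304/8 = 38.

38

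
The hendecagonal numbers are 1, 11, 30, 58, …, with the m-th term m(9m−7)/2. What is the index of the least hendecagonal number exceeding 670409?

Solve n(9n−7)/2 > 670409 for integer n.
The largest n with value ≤ 670409 is 386 (since 669131 ≤ 670409 < 672606), so the first above is n = 387, value 672606.

387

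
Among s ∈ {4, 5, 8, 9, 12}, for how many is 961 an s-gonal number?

s = 4: P(4, 31) = 961. ✓
s = 5: P(5, 25) = 925 and P(5, 26) = 1001; 961 is not s-gonal.
s = 8: P(8, 18) = 936 and P(8, 19) = 1045; 961 is not s-gonal.
s = 9: P(9, 16) = 856 and P(9, 17) = 969; 961 is not s-gonal.
s = 12: P(12, 14) = 924 and P(12, 15) = 1065; 961 is not s-gonal.
Hits: s ∈ {4} → 1.

1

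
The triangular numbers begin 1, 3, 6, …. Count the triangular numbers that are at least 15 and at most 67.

The n-th triangular number is n(n+1)/2.
Smallest index with value ≥ 15: n = 5 (giving 15).
Largest index with value ≤ 67: n = 11 (giving 66).
Indices 5 through 11: 7 terms.

7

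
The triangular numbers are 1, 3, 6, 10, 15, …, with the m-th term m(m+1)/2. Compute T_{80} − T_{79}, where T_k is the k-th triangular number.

80

Consecutive triangular numbers differ by n: T_{80} − T_{79} = 80.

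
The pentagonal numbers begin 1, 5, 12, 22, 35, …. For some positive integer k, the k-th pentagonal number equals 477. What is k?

18

Set n(3n−1)/2 = 477, giving 3n² − n − 954 = 0.
The discriminant is 1 + 24·477 = 11449, and √11449 = 107.
So n = (1 + 107) / 6 = 108/6 = 18.
Check: 18·(3·18 − 1)/2 = 477. ✓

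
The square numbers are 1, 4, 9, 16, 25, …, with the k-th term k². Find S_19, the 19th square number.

361

The 19th square number is n² with n = 19.
19² = 361.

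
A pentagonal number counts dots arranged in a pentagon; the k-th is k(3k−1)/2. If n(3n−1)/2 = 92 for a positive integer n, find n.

8

Set n(3n−1)/2 = 92, giving 3n² − n − 184 = 0.
The discriminant is 1 + 24·92 = 2209, and √2209 = 47.
So n = (1 + 47) / 6 = 48/6 = 8.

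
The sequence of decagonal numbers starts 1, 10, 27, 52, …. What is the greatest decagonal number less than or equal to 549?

Solve n(4n−3) ≤ 549 for integer n.
n = 12 gives 540 ≤ 549, while n = 13 gives 637 > 549; so the answer is 540.

540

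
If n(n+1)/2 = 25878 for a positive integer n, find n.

227

Set n(n+1)/2 = 25878, giving n² + n − 51756 = 0.
The discriminant is 1 + 8·25878 = 207025, and √207025 = 455.
So n = (-1 + 455) / 2 = 454/2 = 227.
Check: 227·228/2 = 25878. ✓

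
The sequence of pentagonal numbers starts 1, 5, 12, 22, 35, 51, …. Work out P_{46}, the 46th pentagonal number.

3151

46·(3·46 − 1)/2 = 46·137/2 = 3151.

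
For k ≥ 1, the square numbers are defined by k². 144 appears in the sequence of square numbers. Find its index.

12

We need n² = 144, so n = √144 = 12.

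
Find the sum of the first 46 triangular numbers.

Σ i(i+1)/2 = (Σi² + Σi) / 2 over i = 1..46.
Σi = 1081 and Σi² = 33511.
(1·33511 + 1·1081) / 2 = 34592/2 = 17296.

17296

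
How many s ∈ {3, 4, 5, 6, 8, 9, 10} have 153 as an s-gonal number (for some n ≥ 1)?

2

s = 3: P(3, 17) = 153. ✓
s = 4: P(4, 12) = 144 and P(4, 13) = 169; 153 is not s-gonal.
s = 5: P(5, 10) = 145 and P(5, 11) = 176; 153 is not s-gonal.
s = 6: P(6, 9) = 153. ✓
s = 8: P(8, 7) = 133 and P(8, 8) = 176; 153 is not s-gonal.
s = 9: P(9, 6) = 111 and P(9, 7) = 154; 153 is not s-gonal.
s = 10: P(10, 6) = 126 and P(10, 7) = 175; 153 is not s-gonal.
Hits: s ∈ {3, 6} → 2.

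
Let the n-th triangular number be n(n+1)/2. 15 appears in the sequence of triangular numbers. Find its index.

Set n(n+1)/2 = 15, giving n² + n − 30 = 0.
The discriminant is 1 + 8·15 = 121, and √121 = 11.
So n = (-1 + 11) / 2 = 10/2 = 5.

5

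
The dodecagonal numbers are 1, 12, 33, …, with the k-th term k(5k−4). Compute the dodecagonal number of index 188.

188·(5·188 − 4) = 188·936 = 175968.

175968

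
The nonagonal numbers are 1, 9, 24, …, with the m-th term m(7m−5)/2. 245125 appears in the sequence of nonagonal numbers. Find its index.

265

Set n(7n−5)/2 = 245125, giving 7n² − 5n − 490250 = 0.
The discriminant is 25 + 56·245125 = 13727025, and √13727025 = 3705.
So n = (5 + 3705) / 14 = 3710/14 = 265.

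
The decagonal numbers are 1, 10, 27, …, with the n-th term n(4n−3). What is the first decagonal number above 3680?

3751

Solve n(4n−3) > 3680 for integer n.
The largest n with value ≤ 3680 is 30 (since 3510 ≤ 3680 < 3751), so the first above is n = 31, value 3751.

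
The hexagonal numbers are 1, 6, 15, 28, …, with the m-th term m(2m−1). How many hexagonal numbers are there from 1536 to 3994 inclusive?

17

The n-th hexagonal number is n(2n−1).
Smallest index with value ≥ 1536: n = 28 (giving 1540).
Largest index with value ≤ 3994: n = 44 (giving 3828).
Indices 28 through 44: 17 terms.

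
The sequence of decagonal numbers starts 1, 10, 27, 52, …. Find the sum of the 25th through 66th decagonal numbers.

Σ i(4i−3) = 4Σi² − 3Σi over i = 25..66.
Σi = 2211 − 300 = 1911 and Σi² = 98021 − 4900 = 93121.
4·93121 − 3·1911 = 366751.

366751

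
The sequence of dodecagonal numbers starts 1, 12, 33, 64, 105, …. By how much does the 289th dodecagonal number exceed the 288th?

Consecutive dodecagonal numbers differ by 10n − 9: here 10·289 − 9 = 2881.

2881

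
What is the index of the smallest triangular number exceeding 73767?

384

Solve n(n+1)/2 > 73767 for integer n.
The largest n with value ≤ 73767 is 383 (since 73536 ≤ 73767 < 73920), so the first above is n = 384, value 73920.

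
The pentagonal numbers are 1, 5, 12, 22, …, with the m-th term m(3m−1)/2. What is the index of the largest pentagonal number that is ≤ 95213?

Solve n(3n−1)/2 ≤ 95213 for integer n.
n = 252 gives 95130 ≤ 95213, while n = 253 gives 95887 > 95213; so the answer is index 252.

252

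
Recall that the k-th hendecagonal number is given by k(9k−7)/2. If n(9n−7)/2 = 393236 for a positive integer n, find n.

296

Set n(9n−7)/2 = 393236, giving 9n² − 7n − 786472 = 0.
So n = (7 + 5321) / 18 = 5328/18 = 296.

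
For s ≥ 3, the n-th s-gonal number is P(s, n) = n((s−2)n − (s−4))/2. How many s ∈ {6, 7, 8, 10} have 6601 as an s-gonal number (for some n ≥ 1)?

s = 6: P(6, 57) = 6441 and P(6, 58) = 6670; 6601 is not s-gonal.
s = 7: P(7, 51) = 6426 and P(7, 52) = 6682; 6601 is not s-gonal.
s = 8: P(8, 47) = 6533 and P(8, 48) = 6816; 6601 is not s-gonal.
s = 10: P(10, 41) = 6601. ✓
Hits: s ∈ {10} → 1.

1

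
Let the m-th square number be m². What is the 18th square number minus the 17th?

n² − (n−1)² = 2n − 1, so 18² − 17² = 2·18 − 1 = 35.

35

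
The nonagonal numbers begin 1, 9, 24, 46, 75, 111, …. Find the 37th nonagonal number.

4699

The 37th nonagonal number is n(7n−5)/2 with n = 37.
37·(7·37 − 5)/2 = 37·254/2 = 37·127 = 4699.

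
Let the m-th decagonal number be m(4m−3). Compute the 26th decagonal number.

The 26th decagonal number is n(4n−3) with n = 26.
26·(4·26 − 3) = 26·101 = 2626.

2626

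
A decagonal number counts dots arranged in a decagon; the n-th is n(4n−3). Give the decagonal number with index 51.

51·(4·51 − 3) = 51·201 = 10251.

10251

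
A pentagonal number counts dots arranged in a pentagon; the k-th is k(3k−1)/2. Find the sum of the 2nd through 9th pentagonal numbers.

404

Σ i(3i−1)/2 = (3Σi² − Σi) / 2 over i = 2..9.
Σi = 45 − 1 = 44 and Σi² = 285 − 1 = 284.
(3·284 − 1·44) / 2 = 808/2 = 404.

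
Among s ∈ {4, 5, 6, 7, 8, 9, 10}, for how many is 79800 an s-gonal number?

s = 4: P(4, 282) = 79524 and P(4, 283) = 80089; 79800 is not s-gonal.
s = 5: P(5, 230) = 79235 and P(5, 231) = 79926; 79800 is not s-gonal.
s = 6: P(6, 200) = 79800. ✓
s = 7: P(7, 178) = 78943 and P(7, 179) = 79834; 79800 is not s-gonal.
s = 8: P(8, 163) = 79381 and P(8, 164) = 80360; 79800 is not s-gonal.
s = 9: P(9, 151) = 79426 and P(9, 152) = 80484; 79800 is not s-gonal.
s = 10: P(10, 141) = 79101 and P(10, 142) = 80230; 79800 is not s-gonal.
Hits: s ∈ {6} → 1.

1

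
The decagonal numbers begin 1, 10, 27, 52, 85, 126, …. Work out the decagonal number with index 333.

442557

The 333rd decagonal number is n(4n−3) with n = 333.
333·(4·333 − 3) = 333·1329 = 442557.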